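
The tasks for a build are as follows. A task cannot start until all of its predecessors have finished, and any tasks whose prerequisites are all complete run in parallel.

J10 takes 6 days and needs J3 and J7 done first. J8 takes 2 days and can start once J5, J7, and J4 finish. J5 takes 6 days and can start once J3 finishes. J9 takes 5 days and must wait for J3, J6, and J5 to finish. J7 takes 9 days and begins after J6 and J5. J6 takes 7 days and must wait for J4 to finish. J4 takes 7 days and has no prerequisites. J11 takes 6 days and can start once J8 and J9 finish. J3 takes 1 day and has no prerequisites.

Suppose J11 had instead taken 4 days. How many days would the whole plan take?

29

The binding path is J4→J6→J7→J8→J11 = 7+7+9+2+6 = 31; finish at 31 days.
J11 lies on that path, so at 4 days the path becomes 29 days.
No other chain overtakes it, so the finish is 29 days.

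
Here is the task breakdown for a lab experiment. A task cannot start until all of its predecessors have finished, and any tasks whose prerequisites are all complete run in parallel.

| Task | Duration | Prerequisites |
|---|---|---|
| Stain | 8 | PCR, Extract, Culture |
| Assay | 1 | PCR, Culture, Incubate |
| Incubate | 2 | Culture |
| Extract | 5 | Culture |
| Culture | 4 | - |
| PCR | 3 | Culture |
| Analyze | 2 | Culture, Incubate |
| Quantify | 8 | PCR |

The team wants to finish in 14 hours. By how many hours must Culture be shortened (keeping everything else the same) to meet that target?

3

Current finish: 17 hours; target: 14.
Culture is on every critical path, so each hour cut from Culture cuts the finish by one (this holds down to a finish of 14).
Need 17 − 14 = 3 hours off Culture → Culture becomes 1 hour, finish becomes 14.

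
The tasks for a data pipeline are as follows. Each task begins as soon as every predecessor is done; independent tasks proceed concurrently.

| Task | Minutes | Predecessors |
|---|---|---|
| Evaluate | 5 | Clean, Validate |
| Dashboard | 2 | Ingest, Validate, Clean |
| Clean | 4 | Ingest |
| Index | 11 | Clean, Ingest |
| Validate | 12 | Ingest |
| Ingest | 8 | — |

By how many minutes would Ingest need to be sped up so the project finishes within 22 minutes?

Current finish: 25 minutes; target: 22.
Ingest is on every critical path, so each minute cut from Ingest cuts the finish by one (this holds down to a finish of 18).
Need 25 − 22 = 3 minutes off Ingest → Ingest becomes 5 minutes, finish becomes 22.

3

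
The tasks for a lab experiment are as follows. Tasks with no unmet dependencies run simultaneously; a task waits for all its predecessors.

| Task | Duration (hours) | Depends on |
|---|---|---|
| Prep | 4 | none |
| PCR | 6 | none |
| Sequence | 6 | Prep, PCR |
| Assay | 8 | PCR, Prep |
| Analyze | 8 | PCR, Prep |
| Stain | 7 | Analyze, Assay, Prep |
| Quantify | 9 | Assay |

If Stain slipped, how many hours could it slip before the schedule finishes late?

2

PCR→Assay→Quantify = 6+8+9 = 23 sets the makespan at 23 hours.
Longest path through Stain: 21 hours (earliest finish 21, latest finish 23).
Slack of Stain = 16 − 14 = 2 hours.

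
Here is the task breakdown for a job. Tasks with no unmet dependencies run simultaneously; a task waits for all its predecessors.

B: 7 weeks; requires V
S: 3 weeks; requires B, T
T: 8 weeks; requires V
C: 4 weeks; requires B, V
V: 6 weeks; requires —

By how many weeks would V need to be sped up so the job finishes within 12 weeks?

Current finish: 17 weeks; target: 12.
V is on every critical path, so each week cut from V cuts the finish by one (this holds down to a finish of 12).
Need 17 − 12 = 5 weeks off V → V becomes 1 week, finish becomes 12.

5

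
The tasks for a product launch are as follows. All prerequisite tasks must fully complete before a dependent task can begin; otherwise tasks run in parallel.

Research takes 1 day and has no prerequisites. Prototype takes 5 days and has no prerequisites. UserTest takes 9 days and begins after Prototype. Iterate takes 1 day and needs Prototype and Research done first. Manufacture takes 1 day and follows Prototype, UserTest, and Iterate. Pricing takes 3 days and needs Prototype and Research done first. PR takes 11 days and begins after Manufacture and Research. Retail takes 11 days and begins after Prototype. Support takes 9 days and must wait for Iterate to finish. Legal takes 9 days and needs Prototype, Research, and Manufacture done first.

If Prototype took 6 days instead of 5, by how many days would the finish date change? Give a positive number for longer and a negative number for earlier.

Actual critical path: Prototype→UserTest→Manufacture→PR = 5+9+1+11 = 26 ⇒ 26 days.
Since Prototype is critical, the +1 change carries straight to that chain (now 27 days).
The critical path is still Prototype→UserTest→Manufacture→PR; finish is now 27 days.
Change in finish: 27 − 26 = +1 days.

1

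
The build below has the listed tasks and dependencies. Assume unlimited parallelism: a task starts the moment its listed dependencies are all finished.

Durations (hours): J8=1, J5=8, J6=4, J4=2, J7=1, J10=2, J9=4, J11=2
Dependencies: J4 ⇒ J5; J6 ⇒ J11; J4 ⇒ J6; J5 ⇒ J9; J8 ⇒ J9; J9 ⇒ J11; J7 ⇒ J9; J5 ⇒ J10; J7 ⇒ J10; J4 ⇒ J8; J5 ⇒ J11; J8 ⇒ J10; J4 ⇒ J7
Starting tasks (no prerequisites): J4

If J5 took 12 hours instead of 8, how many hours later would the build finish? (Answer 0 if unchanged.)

Critical path before the change: J4→J5→J9→J11 = 2+8+4+2 = 16 giving 16 hours.
J5 lies on that path, so at 12 hours the path becomes 20 hours.
That remains the longest chain; total 20 hours.
Change in finish: 20 − 16 = +4 hours.

4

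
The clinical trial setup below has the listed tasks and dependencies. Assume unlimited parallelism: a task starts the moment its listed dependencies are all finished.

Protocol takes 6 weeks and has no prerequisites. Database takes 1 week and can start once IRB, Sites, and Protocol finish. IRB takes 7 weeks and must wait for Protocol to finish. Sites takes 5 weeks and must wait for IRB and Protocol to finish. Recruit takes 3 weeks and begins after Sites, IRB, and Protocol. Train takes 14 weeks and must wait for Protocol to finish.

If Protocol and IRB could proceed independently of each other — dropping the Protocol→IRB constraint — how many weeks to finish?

20

With the dependency in place, Protocol→IRB→Sites→Recruit = 6+7+5+3 = 21 sets the finish at 21 weeks.
Without Protocol→IRB, IRB's earliest start moves from 6 to 0.
After: Protocol→Train = 6+14 = 20 → 20 weeks.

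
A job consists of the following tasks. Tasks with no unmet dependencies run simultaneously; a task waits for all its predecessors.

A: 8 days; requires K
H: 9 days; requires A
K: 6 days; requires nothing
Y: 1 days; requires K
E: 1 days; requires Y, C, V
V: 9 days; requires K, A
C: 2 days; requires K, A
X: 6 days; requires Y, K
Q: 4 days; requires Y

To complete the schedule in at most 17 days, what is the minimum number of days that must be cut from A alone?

Current finish: 24 days; target: 17.
A is on every critical path, so each day cut from A cuts the finish by one (this holds down to a finish of 17).
Need 24 − 17 = 7 days off A → A becomes 1 day, finish becomes 17.

7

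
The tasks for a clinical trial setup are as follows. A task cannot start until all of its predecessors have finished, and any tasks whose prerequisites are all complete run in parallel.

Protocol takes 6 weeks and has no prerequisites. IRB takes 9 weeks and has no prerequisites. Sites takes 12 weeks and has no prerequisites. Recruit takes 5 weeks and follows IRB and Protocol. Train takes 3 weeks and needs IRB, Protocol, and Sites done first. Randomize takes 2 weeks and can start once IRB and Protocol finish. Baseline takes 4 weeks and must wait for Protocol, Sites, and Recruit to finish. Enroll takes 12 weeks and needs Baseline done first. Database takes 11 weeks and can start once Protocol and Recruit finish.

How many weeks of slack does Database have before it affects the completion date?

5

The longest chain is IRB→Recruit→Baseline→Enroll = 9+5+4+12 = 30; overall finish 30 weeks.
Database finishes as early as 25 and must finish by 30.
Float = 30 − 25 = 5.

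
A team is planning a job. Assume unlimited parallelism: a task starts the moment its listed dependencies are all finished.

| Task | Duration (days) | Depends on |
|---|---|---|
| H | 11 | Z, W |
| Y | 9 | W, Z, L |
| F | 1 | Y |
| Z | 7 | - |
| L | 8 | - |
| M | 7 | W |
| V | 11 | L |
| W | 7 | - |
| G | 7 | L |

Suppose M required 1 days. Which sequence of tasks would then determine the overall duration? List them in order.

Actual critical path: L→V = 8+11 = 19 ⇒ 19 days.
M is off the critical path — its longest chain is 14 days, giving 5 of slack.
The critical path is still L→V; finish is now 19 days.

L, V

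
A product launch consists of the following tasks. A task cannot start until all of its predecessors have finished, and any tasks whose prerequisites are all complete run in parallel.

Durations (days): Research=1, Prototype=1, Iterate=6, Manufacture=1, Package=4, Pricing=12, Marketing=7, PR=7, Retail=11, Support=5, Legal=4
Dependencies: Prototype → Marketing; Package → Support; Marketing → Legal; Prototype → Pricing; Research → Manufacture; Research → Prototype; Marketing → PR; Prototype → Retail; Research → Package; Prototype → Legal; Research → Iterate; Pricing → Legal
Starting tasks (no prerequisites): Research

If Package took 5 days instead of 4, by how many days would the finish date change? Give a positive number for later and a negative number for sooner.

0

As given, the longest chain is Research→Prototype→Pricing→Legal = 1+1+12+4 = 18, so the finish is 18 days.
Package has 8 days of float (longest path through it is 10).
No other chain overtakes it, so the finish is 18 days.
Change in finish: 18 − 18 = +0 days.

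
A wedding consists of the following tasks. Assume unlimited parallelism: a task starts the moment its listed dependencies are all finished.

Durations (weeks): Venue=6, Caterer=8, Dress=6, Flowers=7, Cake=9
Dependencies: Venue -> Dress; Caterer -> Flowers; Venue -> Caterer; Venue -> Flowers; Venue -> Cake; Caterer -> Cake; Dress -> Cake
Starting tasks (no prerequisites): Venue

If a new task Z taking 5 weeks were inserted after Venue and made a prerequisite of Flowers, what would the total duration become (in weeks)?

Originally the plan takes 23 weeks.
With Z inserted, Flowers now waits for max(Caterer, Venue, Z).
New critical path: Venue→Caterer→Cake = 6+8+9 = 23 ⇒ 23 weeks.

23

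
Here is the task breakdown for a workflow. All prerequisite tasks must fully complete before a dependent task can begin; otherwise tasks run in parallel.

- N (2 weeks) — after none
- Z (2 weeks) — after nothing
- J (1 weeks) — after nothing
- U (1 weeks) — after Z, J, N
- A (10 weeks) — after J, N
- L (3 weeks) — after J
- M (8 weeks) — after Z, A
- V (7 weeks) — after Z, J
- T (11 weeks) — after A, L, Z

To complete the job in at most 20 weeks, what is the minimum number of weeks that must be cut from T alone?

Current finish: 23 weeks; target: 20.
T is on every critical path, so each week cut from T cuts the finish by one (this holds down to a finish of 20).
Need 23 − 20 = 3 weeks off T → T becomes 8 weeks, finish becomes 20.

3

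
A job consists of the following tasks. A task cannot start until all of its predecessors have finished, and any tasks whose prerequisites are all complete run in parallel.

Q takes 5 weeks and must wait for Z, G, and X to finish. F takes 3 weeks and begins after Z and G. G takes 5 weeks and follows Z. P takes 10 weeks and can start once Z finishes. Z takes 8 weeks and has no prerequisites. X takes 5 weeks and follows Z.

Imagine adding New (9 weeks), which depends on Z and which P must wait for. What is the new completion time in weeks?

Originally the job takes 18 weeks.
With New inserted, P now waits for max(Z, New).
New critical path: Z→New→P = 8+9+10 = 27 ⇒ 27 weeks.

27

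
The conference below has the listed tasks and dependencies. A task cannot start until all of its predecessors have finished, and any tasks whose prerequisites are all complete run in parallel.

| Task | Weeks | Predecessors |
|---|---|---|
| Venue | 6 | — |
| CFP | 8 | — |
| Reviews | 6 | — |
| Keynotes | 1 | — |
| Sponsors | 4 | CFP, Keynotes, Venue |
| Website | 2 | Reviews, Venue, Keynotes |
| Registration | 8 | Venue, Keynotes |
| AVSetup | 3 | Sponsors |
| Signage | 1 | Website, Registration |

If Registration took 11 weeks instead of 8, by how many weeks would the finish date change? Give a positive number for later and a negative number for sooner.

3

Actual critical path: Venue→Registration→Signage = 6+8+1 = 15 ⇒ 15 weeks.
Since Registration is critical, the +3 change carries straight to that chain (now 18 weeks).
That remains the longest chain; total 18 weeks.
Change in finish: 18 − 15 = +3 weeks.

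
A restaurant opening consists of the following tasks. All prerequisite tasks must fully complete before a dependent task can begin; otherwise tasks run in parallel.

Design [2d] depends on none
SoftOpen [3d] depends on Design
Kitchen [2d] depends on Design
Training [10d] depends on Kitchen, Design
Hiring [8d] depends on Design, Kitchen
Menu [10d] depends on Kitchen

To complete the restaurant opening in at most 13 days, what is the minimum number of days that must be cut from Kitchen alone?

Current finish: 14 days; target: 13.
Kitchen is on every critical path, so each day cut from Kitchen cuts the finish by one (this holds down to a finish of 13).
Need 14 − 13 = 1 day off Kitchen → Kitchen becomes 1 day, finish becomes 13.

1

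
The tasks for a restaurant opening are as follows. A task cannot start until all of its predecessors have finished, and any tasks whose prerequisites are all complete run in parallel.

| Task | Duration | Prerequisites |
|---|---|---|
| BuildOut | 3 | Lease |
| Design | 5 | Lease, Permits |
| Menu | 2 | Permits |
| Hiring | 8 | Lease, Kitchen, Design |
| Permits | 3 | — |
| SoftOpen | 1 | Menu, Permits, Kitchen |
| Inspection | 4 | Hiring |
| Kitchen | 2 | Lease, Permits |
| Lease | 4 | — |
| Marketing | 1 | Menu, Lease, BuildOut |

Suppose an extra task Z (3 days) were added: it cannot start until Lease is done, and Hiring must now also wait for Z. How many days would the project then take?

Originally the project takes 21 days.
With Z inserted, Hiring now waits for max(Lease, Kitchen, Design, Z).
New critical path: Lease→Design→Hiring→Inspection = 4+5+8+4 = 21 ⇒ 21 days.

21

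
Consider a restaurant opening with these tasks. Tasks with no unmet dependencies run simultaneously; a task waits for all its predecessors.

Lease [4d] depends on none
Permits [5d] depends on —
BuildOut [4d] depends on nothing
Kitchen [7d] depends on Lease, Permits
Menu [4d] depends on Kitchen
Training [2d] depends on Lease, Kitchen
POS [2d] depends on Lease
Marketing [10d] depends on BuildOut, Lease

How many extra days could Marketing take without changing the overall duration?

The longest chain is Permits→Kitchen→Menu = 5+7+4 = 16; overall finish 16 days.
The longest chain containing Marketing totals 14 days.
So Marketing can slip 16 − 14 = 2 days.

2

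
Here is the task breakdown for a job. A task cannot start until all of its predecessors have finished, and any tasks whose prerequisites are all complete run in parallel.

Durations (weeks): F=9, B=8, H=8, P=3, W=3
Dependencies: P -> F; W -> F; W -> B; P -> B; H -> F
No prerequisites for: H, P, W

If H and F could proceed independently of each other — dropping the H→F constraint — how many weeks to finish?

Before: longest chain H→F = 8+9 = 17, finish 17.
Without H→F, F's earliest start moves from 8 to 3.
After: P→F = 3+9 = 12 → 12 weeks.

12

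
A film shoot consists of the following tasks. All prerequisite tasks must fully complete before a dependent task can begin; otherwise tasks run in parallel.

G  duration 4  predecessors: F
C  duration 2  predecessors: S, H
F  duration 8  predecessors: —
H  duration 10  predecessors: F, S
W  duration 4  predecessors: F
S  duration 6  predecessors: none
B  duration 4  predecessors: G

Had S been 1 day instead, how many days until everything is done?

20

Baseline: F→H→C = 8+10+2 = 20 → 20 days.
S is off the critical path — its longest chain is 18 days, giving 2 of slack.
The critical path is still F→H→C; finish is now 20 days.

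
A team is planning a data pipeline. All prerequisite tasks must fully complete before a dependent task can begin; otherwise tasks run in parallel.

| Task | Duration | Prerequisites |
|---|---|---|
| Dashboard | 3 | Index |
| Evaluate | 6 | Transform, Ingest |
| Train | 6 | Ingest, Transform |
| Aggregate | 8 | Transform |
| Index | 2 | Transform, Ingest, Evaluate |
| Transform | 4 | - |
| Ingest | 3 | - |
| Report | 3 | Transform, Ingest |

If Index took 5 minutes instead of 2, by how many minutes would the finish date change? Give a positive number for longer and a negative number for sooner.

3

Baseline: Transform→Evaluate→Index→Dashboard = 4+6+2+3 = 15 → 15 minutes.
Since Index is critical, the +3 change carries straight to that chain (now 18 minutes).
That remains the longest chain; total 18 minutes.
Change in finish: 18 − 15 = +3 minutes.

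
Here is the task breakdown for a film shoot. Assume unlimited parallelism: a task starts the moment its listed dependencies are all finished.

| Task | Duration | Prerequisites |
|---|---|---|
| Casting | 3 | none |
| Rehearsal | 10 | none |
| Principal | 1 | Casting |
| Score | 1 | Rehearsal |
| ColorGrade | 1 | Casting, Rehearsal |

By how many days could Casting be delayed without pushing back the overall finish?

Rehearsal→Score = 10+1 = 11 sets the makespan at 11 days.
Casting finishes as early as 3 and must finish by 10.
Float = 11 − 4 = 7.

7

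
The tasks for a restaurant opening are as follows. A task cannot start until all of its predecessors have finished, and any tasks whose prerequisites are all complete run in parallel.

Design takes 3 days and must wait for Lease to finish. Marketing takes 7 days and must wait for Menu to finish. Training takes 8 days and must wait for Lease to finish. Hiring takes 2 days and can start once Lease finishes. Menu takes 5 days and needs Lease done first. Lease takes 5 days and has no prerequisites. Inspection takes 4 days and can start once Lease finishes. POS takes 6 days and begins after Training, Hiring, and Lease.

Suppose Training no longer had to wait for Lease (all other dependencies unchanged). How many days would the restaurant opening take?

17

Before: longest chain Lease→Training→POS = 5+8+6 = 19, finish 19.
Without Lease→Training, Training's earliest start moves from 5 to 0.
The longest chain is now Lease→Menu→Marketing = 5+5+7 = 17, so the restaurant opening takes 17 days.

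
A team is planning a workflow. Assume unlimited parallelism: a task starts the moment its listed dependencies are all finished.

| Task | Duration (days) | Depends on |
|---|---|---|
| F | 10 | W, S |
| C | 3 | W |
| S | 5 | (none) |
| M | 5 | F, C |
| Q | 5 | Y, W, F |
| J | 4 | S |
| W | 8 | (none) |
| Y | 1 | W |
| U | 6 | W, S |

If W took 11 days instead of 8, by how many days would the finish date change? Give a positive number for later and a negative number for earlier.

3

The binding path is W→F→Q = 8+10+5 = 23; finish at 23 days.
W is on the critical path; changing it to 11 makes that path 26 days.
The critical path is still W→F→Q; finish is now 26 days.
Change in finish: 26 − 23 = +3 days.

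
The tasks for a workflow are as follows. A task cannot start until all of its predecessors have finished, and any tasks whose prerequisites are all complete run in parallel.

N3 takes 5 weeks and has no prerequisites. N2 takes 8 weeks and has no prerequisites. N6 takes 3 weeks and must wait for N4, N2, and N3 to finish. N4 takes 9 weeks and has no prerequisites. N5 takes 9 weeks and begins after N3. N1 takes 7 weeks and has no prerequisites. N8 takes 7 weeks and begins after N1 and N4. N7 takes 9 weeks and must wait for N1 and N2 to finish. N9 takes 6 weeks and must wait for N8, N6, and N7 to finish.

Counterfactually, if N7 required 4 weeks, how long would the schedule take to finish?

22

As given, the longest chain is N2→N7→N9 = 8+9+6 = 23, so the finish is 23 weeks.
N7 is on the critical path; changing it to 4 makes that path 18 weeks.
The binding chain switches to N4→N8→N9 = 9+7+6 = 22; finish 22 weeks.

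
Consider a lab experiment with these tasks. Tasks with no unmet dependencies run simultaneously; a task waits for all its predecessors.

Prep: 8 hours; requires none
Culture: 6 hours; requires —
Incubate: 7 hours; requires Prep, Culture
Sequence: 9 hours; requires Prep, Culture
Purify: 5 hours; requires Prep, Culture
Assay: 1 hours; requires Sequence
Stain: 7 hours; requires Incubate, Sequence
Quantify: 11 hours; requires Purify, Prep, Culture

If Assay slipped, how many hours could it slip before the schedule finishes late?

6

Prep→Sequence→Stain = 8+9+7 = 24 sets the makespan at 24 hours.
Longest path through Assay: 18 hours (earliest finish 18, latest finish 24).
Float = 24 − 18 = 6.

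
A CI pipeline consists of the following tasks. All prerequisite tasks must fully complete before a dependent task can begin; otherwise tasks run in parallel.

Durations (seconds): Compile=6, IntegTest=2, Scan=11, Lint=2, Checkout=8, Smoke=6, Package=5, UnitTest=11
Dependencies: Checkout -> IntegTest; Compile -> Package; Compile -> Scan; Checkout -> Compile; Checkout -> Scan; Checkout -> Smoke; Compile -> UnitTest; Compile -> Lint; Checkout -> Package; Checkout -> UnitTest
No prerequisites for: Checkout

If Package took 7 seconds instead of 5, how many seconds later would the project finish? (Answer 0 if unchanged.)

0

Actual critical path: Checkout→Compile→UnitTest = 8+6+11 = 25 ⇒ 25 seconds.
Package has 6 seconds of float (longest path through it is 19).
No other chain overtakes it, so the finish is 25 seconds.
Change in finish: 25 − 25 = +0 seconds.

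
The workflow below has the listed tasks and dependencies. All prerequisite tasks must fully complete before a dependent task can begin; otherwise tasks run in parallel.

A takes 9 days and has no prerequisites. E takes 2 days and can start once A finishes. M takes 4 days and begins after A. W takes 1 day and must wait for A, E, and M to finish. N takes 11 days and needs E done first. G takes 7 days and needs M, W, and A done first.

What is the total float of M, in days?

1

A→E→N = 9+2+11 = 22 sets the makespan at 22 days.
M finishes as early as 13 and must finish by 14.
Float = 22 − 21 = 1.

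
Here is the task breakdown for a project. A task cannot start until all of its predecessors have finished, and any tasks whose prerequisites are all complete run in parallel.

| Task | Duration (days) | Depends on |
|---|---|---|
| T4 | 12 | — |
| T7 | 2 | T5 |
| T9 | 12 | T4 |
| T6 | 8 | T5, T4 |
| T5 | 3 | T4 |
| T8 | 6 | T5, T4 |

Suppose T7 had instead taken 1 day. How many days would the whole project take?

Actual critical path: T4→T9 = 12+12 = 24 ⇒ 24 days.
The longest path through T7 is only 17 days, so T7 has float 7.
That remains the longest chain; total 24 days.

24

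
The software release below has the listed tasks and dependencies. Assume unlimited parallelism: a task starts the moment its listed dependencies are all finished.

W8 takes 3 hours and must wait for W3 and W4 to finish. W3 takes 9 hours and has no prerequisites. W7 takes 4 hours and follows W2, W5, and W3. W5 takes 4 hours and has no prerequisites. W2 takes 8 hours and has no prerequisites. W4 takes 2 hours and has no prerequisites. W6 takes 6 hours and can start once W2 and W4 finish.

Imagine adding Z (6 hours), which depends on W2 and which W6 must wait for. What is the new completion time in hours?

20

Originally the software release takes 14 hours.
With Z inserted, W6 now waits for max(W2, W4, Z).
New critical path: W2→Z→W6 = 8+6+6 = 20 ⇒ 20 hours.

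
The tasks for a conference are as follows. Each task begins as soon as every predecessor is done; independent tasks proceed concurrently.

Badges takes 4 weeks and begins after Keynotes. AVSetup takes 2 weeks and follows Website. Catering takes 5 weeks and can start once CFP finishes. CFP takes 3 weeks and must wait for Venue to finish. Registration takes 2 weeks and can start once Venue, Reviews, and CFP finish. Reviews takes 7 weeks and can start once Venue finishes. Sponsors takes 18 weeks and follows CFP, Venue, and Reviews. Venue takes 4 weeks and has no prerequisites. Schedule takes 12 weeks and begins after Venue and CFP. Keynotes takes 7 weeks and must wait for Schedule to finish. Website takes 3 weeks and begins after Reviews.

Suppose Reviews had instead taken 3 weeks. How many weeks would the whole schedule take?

The binding path is Venue→CFP→Schedule→Keynotes→Badges = 4+3+12+7+4 = 30; finish at 30 weeks.
Reviews is off the critical path — its longest chain is 29 weeks, giving 1 of slack.
No other chain overtakes it, so the finish is 30 weeks.

30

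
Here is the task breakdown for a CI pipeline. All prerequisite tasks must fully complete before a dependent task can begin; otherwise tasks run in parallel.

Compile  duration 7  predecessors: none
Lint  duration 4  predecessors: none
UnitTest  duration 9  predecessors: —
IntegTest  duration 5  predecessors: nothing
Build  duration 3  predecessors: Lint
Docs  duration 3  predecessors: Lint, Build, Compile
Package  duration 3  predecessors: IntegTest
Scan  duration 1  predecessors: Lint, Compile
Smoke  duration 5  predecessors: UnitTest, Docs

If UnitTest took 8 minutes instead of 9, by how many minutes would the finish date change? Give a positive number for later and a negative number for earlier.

0

As given, the longest chain is Compile→Docs→Smoke = 7+3+5 = 15, so the finish is 15 minutes.
UnitTest has 1 minute of float (longest path through it is 14).
No other chain overtakes it, so the finish is 15 minutes.
Change in finish: 15 − 15 = +0 minutes.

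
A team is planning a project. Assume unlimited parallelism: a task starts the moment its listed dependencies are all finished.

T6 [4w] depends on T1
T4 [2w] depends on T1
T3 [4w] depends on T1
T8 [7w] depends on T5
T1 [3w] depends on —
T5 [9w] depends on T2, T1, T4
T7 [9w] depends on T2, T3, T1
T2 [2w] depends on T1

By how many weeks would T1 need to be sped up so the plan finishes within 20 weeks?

1

Current finish: 21 weeks; target: 20.
T1 is on every critical path, so each week cut from T1 cuts the finish by one (this holds down to a finish of 19).
Need 21 − 20 = 1 week off T1 → T1 becomes 2 weeks, finish becomes 20.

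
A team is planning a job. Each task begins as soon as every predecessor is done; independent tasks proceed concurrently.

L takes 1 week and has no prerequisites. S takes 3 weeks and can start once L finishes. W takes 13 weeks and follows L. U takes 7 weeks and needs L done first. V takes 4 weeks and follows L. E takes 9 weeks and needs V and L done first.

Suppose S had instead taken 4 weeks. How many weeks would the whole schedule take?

Critical path before the change: L→W = 1+13 = 14 giving 14 weeks.
S is off the critical path — its longest chain is 4 weeks, giving 10 of slack.
That remains the longest chain; total 14 weeks.

14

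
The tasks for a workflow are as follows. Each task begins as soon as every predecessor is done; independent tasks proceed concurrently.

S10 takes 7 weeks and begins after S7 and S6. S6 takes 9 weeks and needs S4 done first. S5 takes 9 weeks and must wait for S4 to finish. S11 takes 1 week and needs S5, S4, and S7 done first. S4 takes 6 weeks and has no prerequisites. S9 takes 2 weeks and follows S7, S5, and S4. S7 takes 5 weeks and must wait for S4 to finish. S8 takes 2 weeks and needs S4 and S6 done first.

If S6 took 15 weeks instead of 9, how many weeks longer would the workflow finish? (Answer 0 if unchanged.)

6

As given, the longest chain is S4→S6→S10 = 6+9+7 = 22, so the finish is 22 weeks.
Since S6 is critical, the +6 change carries straight to that chain (now 28 weeks).
No other chain overtakes it, so the finish is 28 weeks.
Change in finish: 28 − 22 = +6 weeks.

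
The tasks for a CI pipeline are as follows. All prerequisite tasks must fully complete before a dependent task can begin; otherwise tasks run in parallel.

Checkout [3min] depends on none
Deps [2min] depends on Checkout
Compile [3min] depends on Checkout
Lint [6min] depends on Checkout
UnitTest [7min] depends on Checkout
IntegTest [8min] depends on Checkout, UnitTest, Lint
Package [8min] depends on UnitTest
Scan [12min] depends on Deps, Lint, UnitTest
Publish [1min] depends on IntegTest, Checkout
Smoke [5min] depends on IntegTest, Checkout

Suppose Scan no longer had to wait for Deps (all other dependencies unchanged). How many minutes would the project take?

Original critical path: Checkout→UnitTest→IntegTest→Smoke = 3+7+8+5 = 23 ⇒ 23 minutes.
Dropping Deps→Scan doesn't change Scan's earliest start (10); another predecessor still binds.
New critical path: Checkout→UnitTest→IntegTest→Smoke = 3+7+8+5 = 23 ⇒ 23 minutes.

23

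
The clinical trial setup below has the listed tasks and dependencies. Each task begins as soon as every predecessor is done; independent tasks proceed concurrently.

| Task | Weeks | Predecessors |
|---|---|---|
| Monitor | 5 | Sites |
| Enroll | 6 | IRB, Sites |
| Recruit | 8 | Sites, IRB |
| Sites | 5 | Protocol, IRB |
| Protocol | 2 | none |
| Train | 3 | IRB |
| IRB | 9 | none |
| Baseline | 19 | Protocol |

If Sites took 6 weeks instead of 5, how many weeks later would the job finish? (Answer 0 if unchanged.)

1

Critical path before the change: IRB→Sites→Recruit = 9+5+8 = 22 giving 22 weeks.
Sites lies on that path, so at 6 weeks the path becomes 23 weeks.
That remains the longest chain; total 23 weeks.
Change in finish: 23 − 22 = +1 weeks.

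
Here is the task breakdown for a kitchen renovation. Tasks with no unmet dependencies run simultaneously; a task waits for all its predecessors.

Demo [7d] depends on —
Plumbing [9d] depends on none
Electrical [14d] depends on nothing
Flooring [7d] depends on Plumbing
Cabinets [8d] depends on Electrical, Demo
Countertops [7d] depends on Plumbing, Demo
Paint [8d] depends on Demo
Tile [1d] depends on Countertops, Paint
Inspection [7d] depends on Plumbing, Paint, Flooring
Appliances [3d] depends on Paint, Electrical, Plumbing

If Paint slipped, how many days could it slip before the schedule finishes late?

Plumbing→Flooring→Inspection = 9+7+7 = 23 sets the makespan at 23 days.
Paint finishes as early as 15 and must finish by 16.
Float = 23 − 22 = 1.

1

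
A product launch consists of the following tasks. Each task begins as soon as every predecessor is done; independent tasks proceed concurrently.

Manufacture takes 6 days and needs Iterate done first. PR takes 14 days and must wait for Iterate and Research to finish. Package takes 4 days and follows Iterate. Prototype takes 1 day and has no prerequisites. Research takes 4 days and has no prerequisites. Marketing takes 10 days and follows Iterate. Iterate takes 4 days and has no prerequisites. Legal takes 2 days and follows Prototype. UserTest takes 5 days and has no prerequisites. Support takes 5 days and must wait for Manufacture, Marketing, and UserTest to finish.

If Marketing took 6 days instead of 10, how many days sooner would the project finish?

1

The binding path is Iterate→Marketing→Support = 4+10+5 = 19; finish at 19 days.
Marketing is on the critical path; changing it to 6 makes that path 15 days.
The binding chain switches to Research→PR = 4+14 = 18; finish 18 days.
Change in finish: 18 − 19 = -1 days.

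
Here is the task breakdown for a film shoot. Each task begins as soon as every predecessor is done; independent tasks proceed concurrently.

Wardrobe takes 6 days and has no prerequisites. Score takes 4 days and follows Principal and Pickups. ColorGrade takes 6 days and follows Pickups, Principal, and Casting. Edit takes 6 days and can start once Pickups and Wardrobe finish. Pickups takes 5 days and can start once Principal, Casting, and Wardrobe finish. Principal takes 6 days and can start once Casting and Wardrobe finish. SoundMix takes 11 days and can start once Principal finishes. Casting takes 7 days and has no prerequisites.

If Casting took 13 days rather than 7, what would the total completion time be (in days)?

As given, the longest chain is Casting→Principal→Pickups→Edit = 7+6+5+6 = 24, so the finish is 24 days.
Casting is on the critical path; changing it to 13 makes that path 30 days.
No other chain overtakes it, so the finish is 30 days.

30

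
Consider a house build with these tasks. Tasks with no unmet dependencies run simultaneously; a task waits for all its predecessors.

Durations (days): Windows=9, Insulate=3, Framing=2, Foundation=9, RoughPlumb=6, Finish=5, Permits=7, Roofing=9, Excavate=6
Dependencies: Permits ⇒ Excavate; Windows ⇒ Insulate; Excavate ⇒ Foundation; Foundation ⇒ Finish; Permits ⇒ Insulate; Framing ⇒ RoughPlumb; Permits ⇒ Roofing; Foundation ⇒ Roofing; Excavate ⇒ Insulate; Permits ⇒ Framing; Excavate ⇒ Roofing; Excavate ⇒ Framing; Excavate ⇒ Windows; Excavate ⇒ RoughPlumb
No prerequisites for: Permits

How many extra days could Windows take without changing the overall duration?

6

Critical path: Permits→Excavate→Foundation→Roofing = 7+6+9+9 = 31, so the finish is 31 days.
Longest path through Windows: 25 days (earliest finish 22, latest finish 28).
Slack of Windows = 19 − 13 = 6 days.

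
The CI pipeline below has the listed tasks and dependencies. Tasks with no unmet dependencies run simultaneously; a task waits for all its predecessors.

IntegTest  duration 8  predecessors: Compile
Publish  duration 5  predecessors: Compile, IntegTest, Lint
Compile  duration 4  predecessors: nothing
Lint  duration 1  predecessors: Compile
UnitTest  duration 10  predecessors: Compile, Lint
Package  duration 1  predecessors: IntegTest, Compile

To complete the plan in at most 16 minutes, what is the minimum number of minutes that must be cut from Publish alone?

1

Current finish: 17 minutes; target: 16.
Publish is on every critical path, so each minute cut from Publish cuts the finish by one (this holds down to a finish of 15).
Need 17 − 16 = 1 minute off Publish → Publish becomes 4 minutes, finish becomes 16.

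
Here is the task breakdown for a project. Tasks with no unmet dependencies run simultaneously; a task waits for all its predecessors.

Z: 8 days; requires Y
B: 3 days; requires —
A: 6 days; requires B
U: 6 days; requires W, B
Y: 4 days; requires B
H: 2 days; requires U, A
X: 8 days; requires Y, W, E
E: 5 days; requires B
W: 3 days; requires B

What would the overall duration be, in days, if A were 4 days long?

Actual critical path: B→E→X = 3+5+8 = 16 ⇒ 16 days.
The longest path through A is only 11 days, so A has float 5.
No other chain overtakes it, so the finish is 16 days.

16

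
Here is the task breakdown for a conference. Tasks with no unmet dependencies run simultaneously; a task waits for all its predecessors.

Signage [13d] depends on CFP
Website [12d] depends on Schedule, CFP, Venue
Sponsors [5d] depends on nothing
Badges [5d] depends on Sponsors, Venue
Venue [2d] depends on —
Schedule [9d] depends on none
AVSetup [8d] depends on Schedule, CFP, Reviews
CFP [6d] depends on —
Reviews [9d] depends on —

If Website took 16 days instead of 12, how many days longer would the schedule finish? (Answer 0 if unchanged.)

4

The binding path is Schedule→Website = 9+12 = 21; finish at 21 days.
Website lies on that path, so at 16 days the path becomes 25 days.
No other chain overtakes it, so the finish is 25 days.
Change in finish: 25 − 21 = +4 days.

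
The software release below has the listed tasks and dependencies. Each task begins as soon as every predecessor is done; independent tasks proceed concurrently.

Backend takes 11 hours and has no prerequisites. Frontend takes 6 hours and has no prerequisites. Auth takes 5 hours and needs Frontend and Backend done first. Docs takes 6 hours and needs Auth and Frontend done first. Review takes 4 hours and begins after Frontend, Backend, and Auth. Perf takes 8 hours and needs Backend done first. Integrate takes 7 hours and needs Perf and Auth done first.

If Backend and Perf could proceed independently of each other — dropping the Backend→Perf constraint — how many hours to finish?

Original critical path: Backend→Perf→Integrate = 11+8+7 = 26 ⇒ 26 hours.
Without Backend→Perf, Perf's earliest start moves from 11 to 0.
After: Backend→Auth→Integrate = 11+5+7 = 23 → 23 hours.

23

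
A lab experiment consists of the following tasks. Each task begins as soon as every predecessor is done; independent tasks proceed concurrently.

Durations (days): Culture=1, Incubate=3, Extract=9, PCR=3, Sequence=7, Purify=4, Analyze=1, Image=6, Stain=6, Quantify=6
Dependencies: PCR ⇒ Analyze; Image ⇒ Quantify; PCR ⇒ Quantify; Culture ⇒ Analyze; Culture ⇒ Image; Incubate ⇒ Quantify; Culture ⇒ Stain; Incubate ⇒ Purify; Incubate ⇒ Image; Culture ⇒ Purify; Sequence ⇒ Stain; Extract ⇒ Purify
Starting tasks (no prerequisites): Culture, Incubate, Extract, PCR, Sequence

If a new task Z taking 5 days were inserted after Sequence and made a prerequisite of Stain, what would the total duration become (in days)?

Originally the plan takes 15 days.
With Z inserted, Stain now waits for max(Culture, Sequence, Z).
New critical path: Sequence→Z→Stain = 7+5+6 = 18 ⇒ 18 days.

18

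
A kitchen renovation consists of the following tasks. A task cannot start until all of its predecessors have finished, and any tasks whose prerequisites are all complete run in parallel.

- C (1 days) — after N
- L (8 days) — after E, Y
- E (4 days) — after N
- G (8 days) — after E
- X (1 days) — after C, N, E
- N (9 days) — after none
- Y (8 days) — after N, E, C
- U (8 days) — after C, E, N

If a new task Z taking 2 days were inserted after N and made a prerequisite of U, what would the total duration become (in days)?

29

Originally the job takes 29 days.
With Z inserted, U now waits for max(C, E, N, Z).
New critical path: N→E→Y→L = 9+4+8+8 = 29 ⇒ 29 days.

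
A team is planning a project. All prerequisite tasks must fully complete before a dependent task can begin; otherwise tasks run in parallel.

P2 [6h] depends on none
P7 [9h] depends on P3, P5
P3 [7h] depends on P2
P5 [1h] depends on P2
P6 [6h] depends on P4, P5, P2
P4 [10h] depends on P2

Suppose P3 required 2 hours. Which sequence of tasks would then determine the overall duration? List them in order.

The binding path is P2→P3→P7 = 6+7+9 = 22; finish at 22 hours.
Since P3 is critical, the -5 change carries straight to that chain (now 17 hours).
New critical path: P2→P4→P6 = 6+10+6 = 22 ⇒ 22 hours.

P2, P4, P6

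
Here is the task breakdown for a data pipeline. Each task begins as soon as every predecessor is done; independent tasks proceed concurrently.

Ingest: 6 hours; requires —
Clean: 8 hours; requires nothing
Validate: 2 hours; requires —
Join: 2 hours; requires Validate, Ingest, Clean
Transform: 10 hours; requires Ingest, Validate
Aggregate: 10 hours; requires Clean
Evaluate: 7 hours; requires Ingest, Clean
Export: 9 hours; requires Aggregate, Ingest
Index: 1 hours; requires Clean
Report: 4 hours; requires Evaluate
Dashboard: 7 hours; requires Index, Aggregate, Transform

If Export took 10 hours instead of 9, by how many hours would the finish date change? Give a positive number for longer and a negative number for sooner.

1

The binding path is Clean→Aggregate→Export = 8+10+9 = 27; finish at 27 hours.
Since Export is critical, the +1 change carries straight to that chain (now 28 hours).
No other chain overtakes it, so the finish is 28 hours.
Change in finish: 28 − 27 = +1 hours.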